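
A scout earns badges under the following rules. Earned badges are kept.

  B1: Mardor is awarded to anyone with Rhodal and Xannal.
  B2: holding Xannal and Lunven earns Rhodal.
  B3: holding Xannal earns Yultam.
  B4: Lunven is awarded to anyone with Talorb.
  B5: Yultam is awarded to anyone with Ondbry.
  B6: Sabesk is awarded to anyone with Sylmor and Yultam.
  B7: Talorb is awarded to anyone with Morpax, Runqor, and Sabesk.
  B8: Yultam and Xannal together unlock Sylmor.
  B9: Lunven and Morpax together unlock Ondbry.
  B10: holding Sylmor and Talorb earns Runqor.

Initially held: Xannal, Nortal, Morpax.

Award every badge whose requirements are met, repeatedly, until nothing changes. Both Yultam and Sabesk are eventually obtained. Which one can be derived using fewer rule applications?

Yultam: With Xannal, Yultam is earned (B3). [1 rule application]
Sabesk: With Xannal, Yultam is earned (B3). With Yultam and Xannal, Sylmor is earned (B8). With Sylmor and Yultam, Sabesk is earned (B6). [3 rule applications]
Yultam needs fewer.

Yultam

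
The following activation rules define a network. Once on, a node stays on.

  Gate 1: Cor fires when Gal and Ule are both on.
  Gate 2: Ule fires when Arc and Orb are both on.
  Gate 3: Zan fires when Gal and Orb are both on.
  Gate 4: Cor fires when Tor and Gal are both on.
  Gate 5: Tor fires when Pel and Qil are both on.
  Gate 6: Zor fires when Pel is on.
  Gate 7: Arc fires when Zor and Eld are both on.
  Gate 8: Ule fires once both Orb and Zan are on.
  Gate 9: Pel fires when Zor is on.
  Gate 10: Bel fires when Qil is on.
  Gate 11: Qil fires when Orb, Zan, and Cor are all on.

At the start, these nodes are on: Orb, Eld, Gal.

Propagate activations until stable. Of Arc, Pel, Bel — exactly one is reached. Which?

Gate 3: Gal and Orb on → Zan on.
Gate 8: Orb and Zan on → Ule on.
Gal and Ule are on, so Cor fires (Gate 1).
Gate 11: Orb, Zan, and Cor on → Qil on.
Gate 10: Qil on → Bel on.
Arc would need Zor and Eld (Gate 7), but Zor never turns on. Pel would need Zor (Gate 9), but Zor never turns on.

Bel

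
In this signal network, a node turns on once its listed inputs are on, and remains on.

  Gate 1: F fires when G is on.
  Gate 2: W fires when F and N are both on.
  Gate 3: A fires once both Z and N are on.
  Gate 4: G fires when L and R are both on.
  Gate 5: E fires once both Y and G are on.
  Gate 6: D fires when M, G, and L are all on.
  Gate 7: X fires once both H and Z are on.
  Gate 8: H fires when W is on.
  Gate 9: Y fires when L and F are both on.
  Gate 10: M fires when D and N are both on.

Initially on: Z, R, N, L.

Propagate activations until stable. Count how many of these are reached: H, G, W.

Gate 4: L and R on → G on.
Gate 1: G on → F on.
Gate 2: F and N on → W on.
W is on, so H fires (Gate 8).
H: reached.
G: reached.
W: reached.
All 3 are reached.

3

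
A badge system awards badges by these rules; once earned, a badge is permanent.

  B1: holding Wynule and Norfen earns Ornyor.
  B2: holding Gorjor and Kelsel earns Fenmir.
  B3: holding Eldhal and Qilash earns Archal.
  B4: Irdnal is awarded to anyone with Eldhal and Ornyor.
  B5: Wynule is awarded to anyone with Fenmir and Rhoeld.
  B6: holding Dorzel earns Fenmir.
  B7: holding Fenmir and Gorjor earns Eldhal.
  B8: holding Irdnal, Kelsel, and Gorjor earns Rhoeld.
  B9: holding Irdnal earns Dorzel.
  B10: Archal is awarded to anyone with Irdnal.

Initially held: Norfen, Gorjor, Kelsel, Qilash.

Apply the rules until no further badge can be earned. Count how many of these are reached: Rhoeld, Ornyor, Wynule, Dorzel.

Rhoeld would need Irdnal, Kelsel, and Gorjor (B8), but Irdnal is never earned.
Ornyor would need Wynule and Norfen (B1), but Wynule is never earned.
Wynule would need Fenmir and Rhoeld (B5), but Rhoeld is never earned.
Dorzel would need Irdnal (B9), but Irdnal is never earned.
None of the 4 are reached.

0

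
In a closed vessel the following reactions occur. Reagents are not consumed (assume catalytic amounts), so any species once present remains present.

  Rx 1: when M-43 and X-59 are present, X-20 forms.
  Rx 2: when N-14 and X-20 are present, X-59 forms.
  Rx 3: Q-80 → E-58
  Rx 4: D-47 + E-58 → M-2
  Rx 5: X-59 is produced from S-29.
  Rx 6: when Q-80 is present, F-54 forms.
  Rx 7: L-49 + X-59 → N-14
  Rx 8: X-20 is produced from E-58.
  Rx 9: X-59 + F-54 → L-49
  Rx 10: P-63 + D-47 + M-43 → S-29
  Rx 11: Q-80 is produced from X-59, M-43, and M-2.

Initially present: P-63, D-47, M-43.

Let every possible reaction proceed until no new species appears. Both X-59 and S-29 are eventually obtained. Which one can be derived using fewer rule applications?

S-29

S-29: P-63, D-47, and M-43 present → S-29 forms (Rx 10). [1 rule application]
X-59: P-63, D-47, and M-43 present → S-29 forms (Rx 10). S-29 present → X-59 forms (Rx 5). [2 rule applications]
S-29 needs fewer.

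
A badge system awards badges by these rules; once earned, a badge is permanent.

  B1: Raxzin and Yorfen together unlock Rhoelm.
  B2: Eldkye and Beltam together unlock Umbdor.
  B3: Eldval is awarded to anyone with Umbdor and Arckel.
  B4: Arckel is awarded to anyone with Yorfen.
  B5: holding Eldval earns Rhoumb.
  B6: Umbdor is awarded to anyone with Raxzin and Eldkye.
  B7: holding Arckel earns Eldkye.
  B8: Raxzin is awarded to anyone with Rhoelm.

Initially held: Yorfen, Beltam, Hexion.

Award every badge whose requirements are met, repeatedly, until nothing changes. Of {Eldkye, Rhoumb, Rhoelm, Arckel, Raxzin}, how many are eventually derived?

With Yorfen, Arckel is earned (B4).
With Arckel, Eldkye is earned (B7).
With Eldkye and Beltam, Umbdor is earned (B2).
With Umbdor and Arckel, Eldval is earned (B3).
With Eldval, Rhoumb is earned (B5).
Eldkye: reached.
Rhoumb: reached.
Rhoelm would need Raxzin and Yorfen (B1), but Raxzin is never earned.
Arckel: reached.
Raxzin would need Rhoelm (B8), but Rhoelm is never earned.
Reached: Eldkye, Rhoumb, and Arckel — 3 of the 5.

3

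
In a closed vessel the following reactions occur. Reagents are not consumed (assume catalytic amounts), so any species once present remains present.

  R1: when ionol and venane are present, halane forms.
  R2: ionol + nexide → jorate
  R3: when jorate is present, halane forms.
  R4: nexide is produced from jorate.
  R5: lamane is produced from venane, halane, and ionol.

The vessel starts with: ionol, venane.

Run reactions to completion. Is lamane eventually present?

Yes

ionol and venane present → halane forms (R1).
venane, halane, and ionol present → lamane forms (R5).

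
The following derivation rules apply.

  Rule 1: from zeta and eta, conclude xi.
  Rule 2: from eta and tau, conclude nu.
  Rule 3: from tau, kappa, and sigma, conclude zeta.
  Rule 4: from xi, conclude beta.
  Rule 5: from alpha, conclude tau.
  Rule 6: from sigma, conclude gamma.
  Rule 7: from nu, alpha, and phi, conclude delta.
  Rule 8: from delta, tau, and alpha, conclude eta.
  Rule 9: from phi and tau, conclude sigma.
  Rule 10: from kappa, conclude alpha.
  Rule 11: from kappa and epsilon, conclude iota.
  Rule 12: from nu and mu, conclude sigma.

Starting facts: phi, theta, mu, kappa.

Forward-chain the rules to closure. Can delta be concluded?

No

delta would need nu, alpha, and phi (Rule 7), but nu is never established.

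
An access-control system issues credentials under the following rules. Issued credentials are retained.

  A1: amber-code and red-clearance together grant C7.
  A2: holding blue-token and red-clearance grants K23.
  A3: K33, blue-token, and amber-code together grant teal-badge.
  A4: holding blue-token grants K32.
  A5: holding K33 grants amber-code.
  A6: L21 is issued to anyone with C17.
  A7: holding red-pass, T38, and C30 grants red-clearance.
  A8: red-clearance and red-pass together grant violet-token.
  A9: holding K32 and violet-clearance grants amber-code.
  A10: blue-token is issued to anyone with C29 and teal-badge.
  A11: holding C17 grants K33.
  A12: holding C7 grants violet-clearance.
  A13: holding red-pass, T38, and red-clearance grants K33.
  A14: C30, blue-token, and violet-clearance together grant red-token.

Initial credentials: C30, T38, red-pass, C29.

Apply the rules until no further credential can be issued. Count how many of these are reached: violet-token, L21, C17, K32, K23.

Holding red-pass, T38, and C30 grants red-clearance (A7).
Holding red-clearance and red-pass grants violet-token (A8).
violet-token: reached.
L21 would need C17 (A6), but C17 is never granted.
No rule produces C17, and it is not given.
K32 would need blue-token (A4), but blue-token is never granted.
K23 would need blue-token and red-clearance (A2), but blue-token is never granted.
Reached: violet-token — 1 of the 5.

1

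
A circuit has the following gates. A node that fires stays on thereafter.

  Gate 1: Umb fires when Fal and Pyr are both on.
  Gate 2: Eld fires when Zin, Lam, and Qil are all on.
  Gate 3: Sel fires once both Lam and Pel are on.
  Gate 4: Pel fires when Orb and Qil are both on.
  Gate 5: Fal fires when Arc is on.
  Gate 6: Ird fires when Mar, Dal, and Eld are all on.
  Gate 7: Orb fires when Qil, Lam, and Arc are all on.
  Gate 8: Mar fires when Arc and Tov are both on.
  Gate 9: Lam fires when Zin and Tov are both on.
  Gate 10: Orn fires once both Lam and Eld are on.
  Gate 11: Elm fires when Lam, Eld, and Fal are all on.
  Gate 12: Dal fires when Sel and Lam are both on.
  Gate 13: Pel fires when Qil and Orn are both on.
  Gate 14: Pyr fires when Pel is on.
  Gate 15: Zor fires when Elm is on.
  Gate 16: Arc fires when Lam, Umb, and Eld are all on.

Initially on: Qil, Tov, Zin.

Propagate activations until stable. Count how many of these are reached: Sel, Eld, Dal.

3

Gate 9: Zin and Tov on → Lam on.
Gate 2: Zin, Lam, and Qil on → Eld on.
Lam and Eld are on, so Orn fires (Gate 10).
Gate 13: Qil and Orn on → Pel on.
Lam and Pel are on, so Sel fires (Gate 3).
Sel and Lam are on, so Dal fires (Gate 12).
Sel: reached.
Eld: reached.
Dal: reached.
All 3 are reached.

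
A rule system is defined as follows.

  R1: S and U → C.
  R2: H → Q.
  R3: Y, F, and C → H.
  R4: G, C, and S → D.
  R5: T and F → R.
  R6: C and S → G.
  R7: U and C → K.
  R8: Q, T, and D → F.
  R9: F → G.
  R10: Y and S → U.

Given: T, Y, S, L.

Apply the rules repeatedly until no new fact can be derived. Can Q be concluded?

Q would need H (R2), but H is never established.

No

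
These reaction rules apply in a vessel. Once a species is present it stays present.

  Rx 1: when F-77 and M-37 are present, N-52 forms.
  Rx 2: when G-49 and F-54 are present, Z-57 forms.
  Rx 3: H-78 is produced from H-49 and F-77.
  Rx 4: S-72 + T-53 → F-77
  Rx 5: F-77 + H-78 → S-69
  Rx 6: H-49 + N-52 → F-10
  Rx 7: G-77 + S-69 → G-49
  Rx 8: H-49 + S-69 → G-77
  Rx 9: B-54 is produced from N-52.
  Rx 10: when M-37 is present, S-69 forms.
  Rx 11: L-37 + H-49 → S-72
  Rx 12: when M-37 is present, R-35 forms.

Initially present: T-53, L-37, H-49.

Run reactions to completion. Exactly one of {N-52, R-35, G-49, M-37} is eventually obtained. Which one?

L-37 and H-49 present → S-72 forms (Rx 11).
S-72 and T-53 present → F-77 forms (Rx 4).
H-49 and F-77 present → H-78 forms (Rx 3).
F-77 and H-78 present → S-69 forms (Rx 5).
H-49 and S-69 present → G-77 forms (Rx 8).
G-77 and S-69 present → G-49 forms (Rx 7).
No rule produces M-37, and it is not given. R-35 would need M-37 (Rx 12), but M-37 never forms. N-52 would need F-77 and M-37 (Rx 1), but M-37 never forms.

G-49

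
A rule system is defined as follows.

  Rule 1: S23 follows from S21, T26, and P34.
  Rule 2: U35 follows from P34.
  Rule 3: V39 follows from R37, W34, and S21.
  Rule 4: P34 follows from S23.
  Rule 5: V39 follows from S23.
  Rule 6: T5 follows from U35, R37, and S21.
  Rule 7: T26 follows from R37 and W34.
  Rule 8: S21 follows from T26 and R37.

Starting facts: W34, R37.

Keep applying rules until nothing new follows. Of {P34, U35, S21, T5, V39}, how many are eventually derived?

2

R37 and W34 hold, so T26 follows (Rule 7).
T26 and R37 hold, so S21 follows (Rule 8).
R37, W34, and S21 hold, so V39 follows (Rule 3).
P34 would need S23 (Rule 4), but S23 is never established.
U35 would need P34 (Rule 2), but P34 is never established.
S21: reached.
T5 would need U35, R37, and S21 (Rule 6), but U35 is never established.
V39: reached.
Reached: S21 and V39 — 2 of the 5.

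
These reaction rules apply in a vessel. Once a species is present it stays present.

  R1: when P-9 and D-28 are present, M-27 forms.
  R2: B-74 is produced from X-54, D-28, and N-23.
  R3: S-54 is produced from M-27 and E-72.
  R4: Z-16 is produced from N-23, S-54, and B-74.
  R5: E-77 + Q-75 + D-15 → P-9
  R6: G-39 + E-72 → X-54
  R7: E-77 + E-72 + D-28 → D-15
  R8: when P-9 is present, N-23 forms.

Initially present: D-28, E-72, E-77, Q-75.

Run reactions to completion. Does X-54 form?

No

X-54 would need G-39 and E-72 (R6), but G-39 never forms.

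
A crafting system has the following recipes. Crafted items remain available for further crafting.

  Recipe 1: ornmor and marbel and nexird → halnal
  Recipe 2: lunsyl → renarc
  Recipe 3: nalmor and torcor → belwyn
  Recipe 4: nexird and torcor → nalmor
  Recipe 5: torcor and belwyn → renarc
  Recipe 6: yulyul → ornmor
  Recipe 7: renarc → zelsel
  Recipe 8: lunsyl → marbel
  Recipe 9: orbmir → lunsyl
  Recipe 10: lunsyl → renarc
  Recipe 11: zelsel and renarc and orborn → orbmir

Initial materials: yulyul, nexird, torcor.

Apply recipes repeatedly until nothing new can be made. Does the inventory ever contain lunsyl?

lunsyl would need orbmir (Recipe 9), but orbmir is never obtained.

No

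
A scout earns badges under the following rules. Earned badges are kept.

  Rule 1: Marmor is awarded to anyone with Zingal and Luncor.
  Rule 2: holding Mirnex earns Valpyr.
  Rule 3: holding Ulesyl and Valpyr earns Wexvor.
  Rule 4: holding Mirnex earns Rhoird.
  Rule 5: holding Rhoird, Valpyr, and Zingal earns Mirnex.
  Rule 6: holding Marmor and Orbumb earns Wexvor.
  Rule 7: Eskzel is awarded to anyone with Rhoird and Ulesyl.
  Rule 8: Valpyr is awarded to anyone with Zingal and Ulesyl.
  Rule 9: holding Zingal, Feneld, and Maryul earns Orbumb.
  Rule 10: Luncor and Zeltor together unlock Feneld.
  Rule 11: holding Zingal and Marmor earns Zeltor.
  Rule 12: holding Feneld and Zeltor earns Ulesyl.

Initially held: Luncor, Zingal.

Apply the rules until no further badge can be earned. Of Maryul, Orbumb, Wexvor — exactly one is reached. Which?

Wexvor

With Zingal and Luncor, Marmor is earned (Rule 1).
With Zingal and Marmor, Zeltor is earned (Rule 11).
With Luncor and Zeltor, Feneld is earned (Rule 10).
With Feneld and Zeltor, Ulesyl is earned (Rule 12).
With Zingal and Ulesyl, Valpyr is earned (Rule 8).
With Ulesyl and Valpyr, Wexvor is earned (Rule 3).
No rule produces Maryul, and it is not given. Orbumb would need Zingal, Feneld, and Maryul (Rule 9), but Maryul is never earned.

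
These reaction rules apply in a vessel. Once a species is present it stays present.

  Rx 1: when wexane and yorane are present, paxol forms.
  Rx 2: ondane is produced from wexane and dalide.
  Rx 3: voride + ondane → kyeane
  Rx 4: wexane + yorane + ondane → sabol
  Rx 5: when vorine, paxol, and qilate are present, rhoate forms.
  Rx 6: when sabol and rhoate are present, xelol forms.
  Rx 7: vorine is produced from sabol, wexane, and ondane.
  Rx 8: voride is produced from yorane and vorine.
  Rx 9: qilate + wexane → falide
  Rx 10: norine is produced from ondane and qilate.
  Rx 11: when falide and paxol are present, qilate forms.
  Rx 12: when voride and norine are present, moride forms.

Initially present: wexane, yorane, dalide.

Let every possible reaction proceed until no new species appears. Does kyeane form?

wexane and dalide present → ondane forms (Rx 2).
wexane, yorane, and ondane present → sabol forms (Rx 4).
sabol, wexane, and ondane present → vorine forms (Rx 7).
yorane and vorine present → voride forms (Rx 8).
voride and ondane present → kyeane forms (Rx 3).

Yes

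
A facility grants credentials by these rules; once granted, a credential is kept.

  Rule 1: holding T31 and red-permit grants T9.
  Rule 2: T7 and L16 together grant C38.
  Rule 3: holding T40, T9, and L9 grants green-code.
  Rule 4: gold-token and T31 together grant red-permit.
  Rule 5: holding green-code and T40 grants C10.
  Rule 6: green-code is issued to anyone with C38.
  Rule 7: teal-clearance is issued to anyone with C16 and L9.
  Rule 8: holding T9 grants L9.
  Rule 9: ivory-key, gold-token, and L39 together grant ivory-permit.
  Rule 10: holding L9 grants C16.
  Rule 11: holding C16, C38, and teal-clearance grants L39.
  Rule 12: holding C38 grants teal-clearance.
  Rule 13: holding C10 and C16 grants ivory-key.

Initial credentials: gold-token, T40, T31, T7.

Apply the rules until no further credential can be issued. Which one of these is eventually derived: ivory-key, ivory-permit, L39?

Holding gold-token and T31 grants red-permit (Rule 4).
Holding T31 and red-permit grants T9 (Rule 1).
Holding T9 grants L9 (Rule 8).
Holding L9 grants C16 (Rule 10).
Holding T40, T9, and L9 grants green-code (Rule 3).
Holding green-code and T40 grants C10 (Rule 5).
Holding C10 and C16 grants ivory-key (Rule 13).
L39 would need C16, C38, and teal-clearance (Rule 11), but C38 is never granted. ivory-permit would need ivory-key, gold-token, and L39 (Rule 9), but L39 is never granted.

ivory-key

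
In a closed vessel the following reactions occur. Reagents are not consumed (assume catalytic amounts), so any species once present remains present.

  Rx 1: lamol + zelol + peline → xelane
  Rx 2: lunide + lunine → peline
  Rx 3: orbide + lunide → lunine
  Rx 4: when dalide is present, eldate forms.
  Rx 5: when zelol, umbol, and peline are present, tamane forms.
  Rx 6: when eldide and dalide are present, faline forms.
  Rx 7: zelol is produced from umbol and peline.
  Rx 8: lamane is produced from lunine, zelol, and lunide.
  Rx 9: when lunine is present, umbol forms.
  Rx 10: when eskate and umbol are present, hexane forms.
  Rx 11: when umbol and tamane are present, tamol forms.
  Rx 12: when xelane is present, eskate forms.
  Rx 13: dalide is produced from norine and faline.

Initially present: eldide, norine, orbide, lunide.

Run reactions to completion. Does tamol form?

orbide and lunide present → lunine forms (Rx 3).
lunide and lunine present → peline forms (Rx 2).
lunine present → umbol forms (Rx 9).
umbol and peline present → zelol forms (Rx 7).
zelol, umbol, and peline present → tamane forms (Rx 5).
umbol and tamane present → tamol forms (Rx 11).

Yes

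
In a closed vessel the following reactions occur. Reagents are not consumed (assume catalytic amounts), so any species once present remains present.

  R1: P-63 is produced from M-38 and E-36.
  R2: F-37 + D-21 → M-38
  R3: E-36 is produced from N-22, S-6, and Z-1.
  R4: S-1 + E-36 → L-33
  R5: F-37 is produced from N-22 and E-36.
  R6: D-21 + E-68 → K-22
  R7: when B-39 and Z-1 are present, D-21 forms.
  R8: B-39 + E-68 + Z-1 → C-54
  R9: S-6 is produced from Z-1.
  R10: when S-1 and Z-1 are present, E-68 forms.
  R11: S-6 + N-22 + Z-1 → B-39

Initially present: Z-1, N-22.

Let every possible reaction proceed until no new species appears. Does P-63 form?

Z-1 present → S-6 forms (R9).
N-22, S-6, and Z-1 present → E-36 forms (R3).
S-6, N-22, and Z-1 present → B-39 forms (R11).
B-39 and Z-1 present → D-21 forms (R7).
N-22 and E-36 present → F-37 forms (R5).
F-37 and D-21 present → M-38 forms (R2).
M-38 and E-36 present → P-63 forms (R1).

Yes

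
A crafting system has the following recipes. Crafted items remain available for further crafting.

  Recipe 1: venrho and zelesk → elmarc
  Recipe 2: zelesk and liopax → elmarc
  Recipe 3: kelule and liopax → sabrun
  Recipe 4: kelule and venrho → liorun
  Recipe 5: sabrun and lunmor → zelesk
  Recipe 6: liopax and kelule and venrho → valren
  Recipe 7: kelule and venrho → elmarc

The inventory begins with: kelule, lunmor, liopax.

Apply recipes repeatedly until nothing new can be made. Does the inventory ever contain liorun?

liorun would need kelule and venrho (Recipe 4), but venrho is never obtained.

No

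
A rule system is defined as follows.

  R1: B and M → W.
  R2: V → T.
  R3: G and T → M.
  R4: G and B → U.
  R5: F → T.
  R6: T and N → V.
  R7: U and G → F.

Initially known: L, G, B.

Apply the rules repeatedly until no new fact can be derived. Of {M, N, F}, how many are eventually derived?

2

G and B hold, so U follows (R4).
U and G hold, so F follows (R7).
F holds, so T follows (R5).
G and T hold, so M follows (R3).
M: reached.
No rule produces N, and it is not given.
F: reached.
Reached: M and F — 2 of the 3.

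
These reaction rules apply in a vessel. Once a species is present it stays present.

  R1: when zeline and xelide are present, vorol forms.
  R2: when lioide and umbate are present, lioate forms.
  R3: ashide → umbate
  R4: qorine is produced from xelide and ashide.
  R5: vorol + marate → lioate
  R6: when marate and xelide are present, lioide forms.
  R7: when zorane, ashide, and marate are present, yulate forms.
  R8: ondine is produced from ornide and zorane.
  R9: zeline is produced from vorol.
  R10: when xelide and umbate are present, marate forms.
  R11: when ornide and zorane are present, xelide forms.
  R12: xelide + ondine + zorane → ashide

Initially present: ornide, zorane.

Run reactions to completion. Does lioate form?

Yes

ornide and zorane present → ondine forms (R8).
ornide and zorane present → xelide forms (R11).
xelide, ondine, and zorane present → ashide forms (R12).
ashide present → umbate forms (R3).
xelide and umbate present → marate forms (R10).
marate and xelide present → lioide forms (R6).
lioide and umbate present → lioate forms (R2).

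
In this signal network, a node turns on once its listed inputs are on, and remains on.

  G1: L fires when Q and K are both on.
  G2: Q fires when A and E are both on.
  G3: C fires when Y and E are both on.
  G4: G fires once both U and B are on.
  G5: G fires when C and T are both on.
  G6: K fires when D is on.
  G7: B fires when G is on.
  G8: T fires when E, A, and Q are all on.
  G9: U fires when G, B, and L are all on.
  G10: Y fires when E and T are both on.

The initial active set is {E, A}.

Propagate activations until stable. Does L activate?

L would need Q and K (G1), but K never turns on.

No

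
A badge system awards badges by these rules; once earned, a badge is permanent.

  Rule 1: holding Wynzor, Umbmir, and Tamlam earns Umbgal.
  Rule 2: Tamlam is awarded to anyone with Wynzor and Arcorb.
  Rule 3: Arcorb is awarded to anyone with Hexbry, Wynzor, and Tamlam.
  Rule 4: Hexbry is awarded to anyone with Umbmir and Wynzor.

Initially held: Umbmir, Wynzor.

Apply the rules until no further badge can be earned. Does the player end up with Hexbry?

With Umbmir and Wynzor, Hexbry is earned (Rule 4).

Yes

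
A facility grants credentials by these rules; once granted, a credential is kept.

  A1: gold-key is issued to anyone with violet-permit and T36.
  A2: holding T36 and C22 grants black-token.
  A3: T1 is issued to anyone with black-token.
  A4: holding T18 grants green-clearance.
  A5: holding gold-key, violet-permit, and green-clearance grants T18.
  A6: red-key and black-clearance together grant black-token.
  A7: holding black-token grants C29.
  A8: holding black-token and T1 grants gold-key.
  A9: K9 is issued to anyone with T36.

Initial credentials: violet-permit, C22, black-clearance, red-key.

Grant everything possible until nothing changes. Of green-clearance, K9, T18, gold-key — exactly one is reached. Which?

gold-key

Holding red-key and black-clearance grants black-token (A6).
Holding black-token grants T1 (A3).
Holding black-token and T1 grants gold-key (A8).
T18 would need gold-key, violet-permit, and green-clearance (A5), but green-clearance is never granted. green-clearance would need T18 (A4), but T18 is never granted. K9 would need T36 (A9), but T36 is never granted.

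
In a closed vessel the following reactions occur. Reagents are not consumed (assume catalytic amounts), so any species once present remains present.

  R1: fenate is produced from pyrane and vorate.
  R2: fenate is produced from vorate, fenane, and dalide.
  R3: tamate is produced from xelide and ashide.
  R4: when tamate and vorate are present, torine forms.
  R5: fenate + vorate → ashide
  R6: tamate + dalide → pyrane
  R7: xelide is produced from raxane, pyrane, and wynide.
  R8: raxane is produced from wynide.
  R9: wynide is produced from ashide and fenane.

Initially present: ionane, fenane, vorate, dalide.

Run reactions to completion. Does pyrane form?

No

pyrane would need tamate and dalide (R6), but tamate never forms.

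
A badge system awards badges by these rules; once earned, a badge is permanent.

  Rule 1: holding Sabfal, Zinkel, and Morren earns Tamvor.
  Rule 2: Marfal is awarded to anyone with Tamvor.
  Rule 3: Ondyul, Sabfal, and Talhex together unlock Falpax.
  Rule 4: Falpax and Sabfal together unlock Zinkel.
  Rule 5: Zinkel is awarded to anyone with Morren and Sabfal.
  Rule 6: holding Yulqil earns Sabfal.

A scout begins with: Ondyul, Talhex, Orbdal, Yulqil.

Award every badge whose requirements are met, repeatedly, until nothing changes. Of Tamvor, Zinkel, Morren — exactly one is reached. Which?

Zinkel

With Yulqil, Sabfal is earned (Rule 6).
With Ondyul, Sabfal, and Talhex, Falpax is earned (Rule 3).
With Falpax and Sabfal, Zinkel is earned (Rule 4).
Tamvor would need Sabfal, Zinkel, and Morren (Rule 1), but Morren is never earned. No rule produces Morren, and it is not given.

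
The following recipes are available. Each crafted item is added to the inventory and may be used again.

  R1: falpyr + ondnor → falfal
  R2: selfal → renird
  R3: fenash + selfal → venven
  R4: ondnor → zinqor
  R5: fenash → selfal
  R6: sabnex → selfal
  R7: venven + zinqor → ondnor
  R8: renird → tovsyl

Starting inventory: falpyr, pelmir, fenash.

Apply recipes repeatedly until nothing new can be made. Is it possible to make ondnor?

ondnor would need venven and zinqor (R7), but zinqor is never obtained.

No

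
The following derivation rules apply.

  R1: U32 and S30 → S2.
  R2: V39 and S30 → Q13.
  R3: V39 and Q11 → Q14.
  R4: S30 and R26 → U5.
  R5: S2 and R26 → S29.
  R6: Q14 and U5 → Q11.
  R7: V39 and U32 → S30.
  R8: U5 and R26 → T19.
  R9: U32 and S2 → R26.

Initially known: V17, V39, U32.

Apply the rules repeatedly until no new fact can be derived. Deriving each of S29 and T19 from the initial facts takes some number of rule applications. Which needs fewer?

S29

S29: From V39 and U32, R7 gives S30. From U32 and S30, R1 gives S2. From U32 and S2, R9 gives R26. From S2 and R26, R5 gives S29. [4 rule applications]
T19: V39 and U32 hold, so S30 follows (R7). From U32 and S30, R1 gives S2. From U32 and S2, R9 gives R26. From S30 and R26, R4 gives U5. From U5 and R26, R8 gives T19. [5 rule applications]
S29 needs fewer.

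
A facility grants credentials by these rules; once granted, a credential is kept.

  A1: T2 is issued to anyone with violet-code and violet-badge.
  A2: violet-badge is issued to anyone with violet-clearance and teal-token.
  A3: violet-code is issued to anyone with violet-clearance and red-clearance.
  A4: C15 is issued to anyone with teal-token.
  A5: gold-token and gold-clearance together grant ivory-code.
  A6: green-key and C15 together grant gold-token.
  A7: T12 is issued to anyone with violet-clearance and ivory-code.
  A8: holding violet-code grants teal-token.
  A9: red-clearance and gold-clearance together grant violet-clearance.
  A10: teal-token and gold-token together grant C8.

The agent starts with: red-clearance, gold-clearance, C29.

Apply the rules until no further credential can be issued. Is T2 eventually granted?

Yes

Holding red-clearance and gold-clearance grants violet-clearance (A9).
Holding violet-clearance and red-clearance grants violet-code (A3).
Holding violet-code grants teal-token (A8).
Holding violet-clearance and teal-token grants violet-badge (A2).
Holding violet-code and violet-badge grants T2 (A1).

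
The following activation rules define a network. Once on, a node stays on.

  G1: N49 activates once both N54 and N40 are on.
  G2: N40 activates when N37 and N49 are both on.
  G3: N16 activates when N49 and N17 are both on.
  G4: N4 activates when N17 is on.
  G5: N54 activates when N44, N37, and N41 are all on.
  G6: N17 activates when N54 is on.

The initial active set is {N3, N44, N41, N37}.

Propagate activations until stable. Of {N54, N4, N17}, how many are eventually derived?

N44, N37, and N41 are on, so N54 activates (G5).
G6: N54 on → N17 on.
N17 is on, so N4 activates (G4).
N54: reached.
N4: reached.
N17: reached.
All 3 are reached.

3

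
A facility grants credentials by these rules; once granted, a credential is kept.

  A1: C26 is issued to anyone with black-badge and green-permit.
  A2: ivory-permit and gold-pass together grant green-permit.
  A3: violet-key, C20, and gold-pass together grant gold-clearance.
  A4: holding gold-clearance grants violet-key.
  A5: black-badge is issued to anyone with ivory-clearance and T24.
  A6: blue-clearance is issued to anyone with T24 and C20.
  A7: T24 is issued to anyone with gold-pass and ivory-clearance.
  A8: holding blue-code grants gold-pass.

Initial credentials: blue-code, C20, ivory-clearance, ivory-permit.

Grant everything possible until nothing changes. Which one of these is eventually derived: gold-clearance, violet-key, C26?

C26

Holding blue-code grants gold-pass (A8).
Holding ivory-permit and gold-pass grants green-permit (A2).
Holding gold-pass and ivory-clearance grants T24 (A7).
Holding ivory-clearance and T24 grants black-badge (A5).
Holding black-badge and green-permit grants C26 (A1).
violet-key would need gold-clearance (A4), but gold-clearance is never granted. gold-clearance would need violet-key, C20, and gold-pass (A3), but violet-key is never granted.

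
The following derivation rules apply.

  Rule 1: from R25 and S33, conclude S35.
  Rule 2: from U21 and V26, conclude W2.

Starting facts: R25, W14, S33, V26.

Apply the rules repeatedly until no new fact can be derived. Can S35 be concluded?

Yes

From R25 and S33, Rule 1 gives S35.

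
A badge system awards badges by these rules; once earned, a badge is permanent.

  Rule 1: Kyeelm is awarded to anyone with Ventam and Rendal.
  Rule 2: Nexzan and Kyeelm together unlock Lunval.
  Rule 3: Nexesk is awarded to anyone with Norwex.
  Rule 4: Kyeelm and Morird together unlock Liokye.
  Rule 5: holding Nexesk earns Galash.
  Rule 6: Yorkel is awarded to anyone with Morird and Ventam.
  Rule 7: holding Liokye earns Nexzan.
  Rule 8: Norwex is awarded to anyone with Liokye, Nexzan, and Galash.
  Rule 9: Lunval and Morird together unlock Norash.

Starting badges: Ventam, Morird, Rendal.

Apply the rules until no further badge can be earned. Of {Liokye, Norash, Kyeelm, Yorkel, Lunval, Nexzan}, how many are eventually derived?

With Ventam and Rendal, Kyeelm is earned (Rule 1).
With Morird and Ventam, Yorkel is earned (Rule 6).
With Kyeelm and Morird, Liokye is earned (Rule 4).
With Liokye, Nexzan is earned (Rule 7).
With Nexzan and Kyeelm, Lunval is earned (Rule 2).
With Lunval and Morird, Norash is earned (Rule 9).
Liokye: reached.
Norash: reached.
Kyeelm: reached.
Yorkel: reached.
Lunval: reached.
Nexzan: reached.
All 6 are reached.

6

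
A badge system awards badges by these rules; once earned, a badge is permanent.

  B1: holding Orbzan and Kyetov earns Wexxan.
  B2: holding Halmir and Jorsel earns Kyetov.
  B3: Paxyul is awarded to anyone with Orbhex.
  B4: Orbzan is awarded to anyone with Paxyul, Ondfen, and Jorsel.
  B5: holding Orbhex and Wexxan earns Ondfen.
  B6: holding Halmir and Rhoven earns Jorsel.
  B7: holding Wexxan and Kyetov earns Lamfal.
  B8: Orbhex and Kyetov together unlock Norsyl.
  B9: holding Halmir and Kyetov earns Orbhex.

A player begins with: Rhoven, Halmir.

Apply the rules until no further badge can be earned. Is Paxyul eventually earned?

With Halmir and Rhoven, Jorsel is earned (B6).
With Halmir and Jorsel, Kyetov is earned (B2).
With Halmir and Kyetov, Orbhex is earned (B9).
With Orbhex, Paxyul is earned (B3).

Yes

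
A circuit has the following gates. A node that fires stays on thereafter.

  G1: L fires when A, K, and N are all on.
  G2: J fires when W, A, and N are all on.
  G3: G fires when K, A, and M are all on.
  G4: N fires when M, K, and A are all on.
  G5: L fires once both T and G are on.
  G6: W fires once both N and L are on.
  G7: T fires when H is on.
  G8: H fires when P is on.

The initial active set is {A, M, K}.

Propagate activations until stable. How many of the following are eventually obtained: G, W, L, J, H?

K, A, and M are on, so G fires (G3).
M, K, and A are on, so N fires (G4).
A, K, and N are on, so L fires (G1).
G6: N and L on → W on.
W, A, and N are on, so J fires (G2).
G: reached.
W: reached.
L: reached.
J: reached.
H would need P (G8), but P never turns on.
Reached: G, W, L, and J — 4 of the 5.

4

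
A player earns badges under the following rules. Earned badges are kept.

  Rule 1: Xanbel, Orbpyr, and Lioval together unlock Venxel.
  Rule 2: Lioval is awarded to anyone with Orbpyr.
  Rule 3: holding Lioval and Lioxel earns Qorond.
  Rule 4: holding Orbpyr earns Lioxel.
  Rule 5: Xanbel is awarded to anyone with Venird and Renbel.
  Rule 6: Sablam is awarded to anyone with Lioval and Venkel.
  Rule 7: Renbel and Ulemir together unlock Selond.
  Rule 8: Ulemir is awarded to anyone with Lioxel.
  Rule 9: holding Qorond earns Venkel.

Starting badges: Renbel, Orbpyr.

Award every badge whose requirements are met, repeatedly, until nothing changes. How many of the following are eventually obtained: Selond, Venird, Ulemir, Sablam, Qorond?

4

With Orbpyr, Lioxel is earned (Rule 4).
With Orbpyr, Lioval is earned (Rule 2).
With Lioxel, Ulemir is earned (Rule 8).
With Lioval and Lioxel, Qorond is earned (Rule 3).
With Renbel and Ulemir, Selond is earned (Rule 7).
With Qorond, Venkel is earned (Rule 9).
With Lioval and Venkel, Sablam is earned (Rule 6).
Selond: reached.
No rule produces Venird, and it is not given.
Ulemir: reached.
Sablam: reached.
Qorond: reached.
Reached: Selond, Ulemir, Sablam, and Qorond — 4 of the 5.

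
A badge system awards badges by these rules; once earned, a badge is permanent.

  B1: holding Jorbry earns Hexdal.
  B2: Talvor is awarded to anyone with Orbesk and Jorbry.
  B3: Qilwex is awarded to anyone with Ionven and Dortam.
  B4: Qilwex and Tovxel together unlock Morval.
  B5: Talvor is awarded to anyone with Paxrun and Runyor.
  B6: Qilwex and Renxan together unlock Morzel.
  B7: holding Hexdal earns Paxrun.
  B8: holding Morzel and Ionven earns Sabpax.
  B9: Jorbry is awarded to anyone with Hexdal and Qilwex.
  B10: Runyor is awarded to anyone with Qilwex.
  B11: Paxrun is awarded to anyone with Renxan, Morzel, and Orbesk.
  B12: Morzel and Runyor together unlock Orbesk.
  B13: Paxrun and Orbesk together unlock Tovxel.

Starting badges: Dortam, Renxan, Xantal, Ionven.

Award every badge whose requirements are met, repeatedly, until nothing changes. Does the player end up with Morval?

Yes

With Ionven and Dortam, Qilwex is earned (B3).
With Qilwex, Runyor is earned (B10).
With Qilwex and Renxan, Morzel is earned (B6).
With Morzel and Runyor, Orbesk is earned (B12).
With Renxan, Morzel, and Orbesk, Paxrun is earned (B11).
With Paxrun and Orbesk, Tovxel is earned (B13).
With Qilwex and Tovxel, Morval is earned (B4).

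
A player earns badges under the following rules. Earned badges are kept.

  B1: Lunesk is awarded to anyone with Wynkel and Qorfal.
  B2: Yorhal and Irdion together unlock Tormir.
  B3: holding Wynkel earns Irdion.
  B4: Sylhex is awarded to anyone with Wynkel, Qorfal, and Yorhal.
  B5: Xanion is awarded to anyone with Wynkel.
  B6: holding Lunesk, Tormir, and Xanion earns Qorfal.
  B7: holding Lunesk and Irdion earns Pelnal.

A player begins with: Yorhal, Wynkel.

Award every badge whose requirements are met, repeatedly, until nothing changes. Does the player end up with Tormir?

With Wynkel, Irdion is earned (B3).
With Yorhal and Irdion, Tormir is earned (B2).

Yes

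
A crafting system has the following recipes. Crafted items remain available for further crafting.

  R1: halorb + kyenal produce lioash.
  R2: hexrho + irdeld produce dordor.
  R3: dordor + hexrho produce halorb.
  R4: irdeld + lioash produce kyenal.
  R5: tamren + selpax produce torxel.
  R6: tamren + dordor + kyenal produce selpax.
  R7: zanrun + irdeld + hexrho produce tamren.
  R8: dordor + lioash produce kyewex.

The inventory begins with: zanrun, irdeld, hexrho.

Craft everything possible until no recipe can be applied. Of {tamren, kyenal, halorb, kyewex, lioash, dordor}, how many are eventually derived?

Using R7, zanrun, irdeld, and hexrho make tamren.
hexrho + irdeld → dordor (R2).
Using R3, dordor and hexrho make halorb.
tamren: reached.
kyenal would need irdeld and lioash (R4), but lioash is never obtained.
halorb: reached.
kyewex would need dordor and lioash (R8), but lioash is never obtained.
lioash would need halorb and kyenal (R1), but kyenal is never obtained.
dordor: reached.
Reached: tamren, halorb, and dordor — 3 of the 6.

3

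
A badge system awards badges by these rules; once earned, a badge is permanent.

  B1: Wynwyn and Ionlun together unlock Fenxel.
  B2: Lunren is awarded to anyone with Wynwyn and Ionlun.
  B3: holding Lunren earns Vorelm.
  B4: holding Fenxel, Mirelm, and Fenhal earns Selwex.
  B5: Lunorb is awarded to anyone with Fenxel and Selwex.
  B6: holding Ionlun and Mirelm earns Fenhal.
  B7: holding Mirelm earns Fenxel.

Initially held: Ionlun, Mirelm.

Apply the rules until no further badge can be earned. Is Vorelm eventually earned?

No

Vorelm would need Lunren (B3), but Lunren is never earned.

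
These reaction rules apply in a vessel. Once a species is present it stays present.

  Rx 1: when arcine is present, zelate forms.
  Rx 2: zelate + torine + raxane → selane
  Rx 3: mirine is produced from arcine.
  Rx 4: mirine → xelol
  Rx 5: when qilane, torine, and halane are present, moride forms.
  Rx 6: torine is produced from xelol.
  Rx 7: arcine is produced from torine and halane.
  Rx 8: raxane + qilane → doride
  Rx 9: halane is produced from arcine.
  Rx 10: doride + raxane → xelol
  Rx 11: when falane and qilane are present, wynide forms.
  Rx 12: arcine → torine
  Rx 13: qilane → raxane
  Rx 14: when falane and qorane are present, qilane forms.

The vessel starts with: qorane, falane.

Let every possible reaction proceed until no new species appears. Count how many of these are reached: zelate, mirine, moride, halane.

0

zelate would need arcine (Rx 1), but arcine never forms.
mirine would need arcine (Rx 3), but arcine never forms.
moride would need qilane, torine, and halane (Rx 5), but halane never forms.
halane would need arcine (Rx 9), but arcine never forms.
None of the 4 are reached.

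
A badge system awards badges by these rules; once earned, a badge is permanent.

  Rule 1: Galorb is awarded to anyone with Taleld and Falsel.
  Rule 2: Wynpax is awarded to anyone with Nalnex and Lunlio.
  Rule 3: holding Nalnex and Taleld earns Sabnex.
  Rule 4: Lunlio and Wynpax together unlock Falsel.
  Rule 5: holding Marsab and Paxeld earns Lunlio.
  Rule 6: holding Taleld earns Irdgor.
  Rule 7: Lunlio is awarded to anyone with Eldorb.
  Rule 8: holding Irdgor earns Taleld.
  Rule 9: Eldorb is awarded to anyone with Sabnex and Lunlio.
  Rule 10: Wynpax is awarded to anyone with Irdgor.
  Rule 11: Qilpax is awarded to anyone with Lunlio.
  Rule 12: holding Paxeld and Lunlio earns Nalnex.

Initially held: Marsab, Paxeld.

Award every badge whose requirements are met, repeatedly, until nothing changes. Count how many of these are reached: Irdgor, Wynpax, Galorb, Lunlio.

2

With Marsab and Paxeld, Lunlio is earned (Rule 5).
With Paxeld and Lunlio, Nalnex is earned (Rule 12).
With Nalnex and Lunlio, Wynpax is earned (Rule 2).
Irdgor would need Taleld (Rule 6), but Taleld is never earned.
Wynpax: reached.
Galorb would need Taleld and Falsel (Rule 1), but Taleld is never earned.
Lunlio: reached.
Reached: Wynpax and Lunlio — 2 of the 4.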